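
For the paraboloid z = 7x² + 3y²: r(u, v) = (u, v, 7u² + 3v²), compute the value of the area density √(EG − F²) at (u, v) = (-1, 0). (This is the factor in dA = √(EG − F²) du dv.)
√(EG − F²)|_{(-1, 0)} = sqrt(197)

E = 196*u^2 + 1, F = 84*u*v, G = 36*v^2 + 1, so EG − F² = 196*u^2 + 36*v^2 + 1. Taking the positive square root: √(EG − F²) = sqrt(196*u^2 + 36*v^2 + 1). At (u, v) = (-1, 0): sqrt(197).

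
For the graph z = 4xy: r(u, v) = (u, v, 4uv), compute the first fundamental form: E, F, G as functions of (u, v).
E = 16*v^2 + 1;  F = 16*u*v;  G = 16*u^2 + 1

Compute partials: r_u = (1, 0, 4*v), r_v = (0, 1, 4*u). Then
  E = r_u · r_u = 16*v^2 + 1,
  F = r_u · r_v = 16*u*v,
  G = r_v · r_v = 16*u^2 + 1.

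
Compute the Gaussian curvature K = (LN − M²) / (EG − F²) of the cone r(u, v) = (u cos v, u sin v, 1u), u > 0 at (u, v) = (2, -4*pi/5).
K = 0

Coefficients of the first fundamental form: E = 2, F = 0, G = u^2.
Coefficients of the second fundamental form: L = 0, M = 0, N = sqrt(2)*u^2/(2*Abs(u)).
Assemble K = (LN − M²)/(EG − F²) = 0. At (u, v) = (2, -4*pi/5): K = 0.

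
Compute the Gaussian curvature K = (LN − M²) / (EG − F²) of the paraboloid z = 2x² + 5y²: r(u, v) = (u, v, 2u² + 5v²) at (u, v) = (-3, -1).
K = 8/12005

Coefficients of the first fundamental form: E = 16*u^2 + 1, F = 40*u*v, G = 100*v^2 + 1.
Coefficients of the second fundamental form: L = 4/sqrt(16*u^2 + 100*v^2 + 1), M = 0, N = 10/sqrt(16*u^2 + 100*v^2 + 1).
Assemble K = (LN − M²)/(EG − F²) = 40/(256*u^4 + 3200*u^2*v^2 + 32*u^2 + 10000*v^4 + 200*v^2 + 1). At (u, v) = (-3, -1): K = 8/12005.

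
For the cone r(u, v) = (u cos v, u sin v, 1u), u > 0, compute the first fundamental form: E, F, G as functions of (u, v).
E = 2;  F = 0;  G = u^2

Compute partials: r_u = (cos(v), sin(v), 1), r_v = (-u*sin(v), u*cos(v), 0). Then
  E = r_u · r_u = 2,
  F = r_u · r_v = 0,
  G = r_v · r_v = u^2.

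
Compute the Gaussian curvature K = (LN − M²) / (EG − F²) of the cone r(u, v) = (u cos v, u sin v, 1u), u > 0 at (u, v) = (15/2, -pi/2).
K = 0

Coefficients of the first fundamental form: E = 2, F = 0, G = u^2.
Coefficients of the second fundamental form: L = 0, M = 0, N = sqrt(2)*u^2/(2*Abs(u)).
Assemble K = (LN − M²)/(EG − F²) = 0. At (u, v) = (15/2, -pi/2): K = 0.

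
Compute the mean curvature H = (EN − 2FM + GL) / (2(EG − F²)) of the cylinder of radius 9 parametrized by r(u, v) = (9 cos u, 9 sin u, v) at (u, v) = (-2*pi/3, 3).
H = -1/18

With E = 81, F = 0, G = 1, L = -9, M = 0, N = 0, assemble
  H = (EN − 2FM + GL) / (2(EG − F²)) = -1/18.
At (u, v) = (-2*pi/3, 3): H = -1/18.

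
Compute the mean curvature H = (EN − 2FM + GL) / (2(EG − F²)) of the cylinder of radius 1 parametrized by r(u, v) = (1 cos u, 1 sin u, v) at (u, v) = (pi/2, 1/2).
H = -1/2

With E = 1, F = 0, G = 1, L = -1, M = 0, N = 0, assemble
  H = (EN − 2FM + GL) / (2(EG − F²)) = -1/2.
At (u, v) = (pi/2, 1/2): H = -1/2.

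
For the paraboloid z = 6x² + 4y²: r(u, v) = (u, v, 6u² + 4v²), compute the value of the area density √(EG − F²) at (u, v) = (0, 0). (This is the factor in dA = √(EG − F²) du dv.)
√(EG − F²)|_{(0, 0)} = 1

E = 144*u^2 + 1, F = 96*u*v, G = 64*v^2 + 1, so EG − F² = 144*u^2 + 64*v^2 + 1. Taking the positive square root: √(EG − F²) = sqrt(144*u^2 + 64*v^2 + 1). At (u, v) = (0, 0): 1.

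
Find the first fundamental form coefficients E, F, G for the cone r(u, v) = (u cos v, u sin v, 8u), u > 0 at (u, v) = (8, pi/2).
E = 65;  F = 0;  G = 64

Partials: r_u = (cos(v), sin(v), 8), r_v = (-u*sin(v), u*cos(v), 0). As functions of (u, v):
  E = r_u · r_u = 65,
  F = r_u · r_v = 0,
  G = r_v · r_v = u^2.
Evaluating at (u, v) = (8, pi/2): E = 65, F = 0, G = 64.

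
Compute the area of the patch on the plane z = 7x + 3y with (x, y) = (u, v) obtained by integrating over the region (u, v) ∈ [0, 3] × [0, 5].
Area = 15*sqrt(59)

Area = ∫∫ √(EG − F²) du dv with √(EG − F²) = sqrt(59). Integrating over [0, 3] × [0, 5] gives 15*sqrt(59).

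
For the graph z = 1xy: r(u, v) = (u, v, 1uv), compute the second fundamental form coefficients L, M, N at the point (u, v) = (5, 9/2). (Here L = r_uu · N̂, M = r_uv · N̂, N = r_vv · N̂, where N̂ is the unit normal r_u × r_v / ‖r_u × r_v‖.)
L = 0;  M = 2*sqrt(185)/185;  N = 0

Compute the unit normal N̂(u, v) = (-v/sqrt(u^2 + v^2 + 1), -u/sqrt(u^2 + v^2 + 1), 1/sqrt(u^2 + v^2 + 1)), and the second partials r_uu, r_uv, r_vv. Take dot products:
  L(u, v) = r_uu · N̂ = 0,
  M(u, v) = r_uv · N̂ = 1/sqrt(u^2 + v^2 + 1),
  N(u, v) = r_vv · N̂ = 0.
Evaluating at (u, v) = (5, 9/2):
  L = 0, M = 2*sqrt(185)/185, N = 0.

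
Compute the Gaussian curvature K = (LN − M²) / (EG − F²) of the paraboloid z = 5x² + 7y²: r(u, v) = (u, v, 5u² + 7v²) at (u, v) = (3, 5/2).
K = 35/1129969

Coefficients of the first fundamental form: E = 100*u^2 + 1, F = 140*u*v, G = 196*v^2 + 1.
Coefficients of the second fundamental form: L = 10/sqrt(100*u^2 + 196*v^2 + 1), M = 0, N = 14/sqrt(100*u^2 + 196*v^2 + 1).
Assemble K = (LN − M²)/(EG − F²) = 140/(10000*u^4 + 39200*u^2*v^2 + 200*u^2 + 38416*v^4 + 392*v^2 + 1). At (u, v) = (3, 5/2): K = 35/1129969.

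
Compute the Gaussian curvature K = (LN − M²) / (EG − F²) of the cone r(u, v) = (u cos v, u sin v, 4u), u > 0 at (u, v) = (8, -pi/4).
K = 0

Coefficients of the first fundamental form: E = 17, F = 0, G = u^2.
Coefficients of the second fundamental form: L = 0, M = 0, N = 4*sqrt(17)*u^2/(17*Abs(u)).
Assemble K = (LN − M²)/(EG − F²) = 0. At (u, v) = (8, -pi/4): K = 0.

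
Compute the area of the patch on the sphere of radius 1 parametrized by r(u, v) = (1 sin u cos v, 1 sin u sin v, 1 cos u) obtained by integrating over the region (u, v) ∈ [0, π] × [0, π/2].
Area = pi

Area = ∫∫ √(EG − F²) du dv with √(EG − F²) = Abs(sin(u)). Integrating over [0, π] × [0, π/2] gives pi.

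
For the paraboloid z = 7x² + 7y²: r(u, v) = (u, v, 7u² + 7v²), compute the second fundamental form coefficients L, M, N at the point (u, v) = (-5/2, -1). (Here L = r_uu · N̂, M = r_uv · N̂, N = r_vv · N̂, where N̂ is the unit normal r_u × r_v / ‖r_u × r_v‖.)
L = 7*sqrt(158)/237;  M = 0;  N = 7*sqrt(158)/237

Compute the unit normal N̂(u, v) = (-14*u/sqrt(196*u^2 + 196*v^2 + 1), -14*v/sqrt(196*u^2 + 196*v^2 + 1), 1/sqrt(196*u^2 + 196*v^2 + 1)), and the second partials r_uu, r_uv, r_vv. Take dot products:
  L(u, v) = r_uu · N̂ = 14/sqrt(196*u^2 + 196*v^2 + 1),
  M(u, v) = r_uv · N̂ = 0,
  N(u, v) = r_vv · N̂ = 14/sqrt(196*u^2 + 196*v^2 + 1).
Evaluating at (u, v) = (-5/2, -1):
  L = 7*sqrt(158)/237, M = 0, N = 7*sqrt(158)/237.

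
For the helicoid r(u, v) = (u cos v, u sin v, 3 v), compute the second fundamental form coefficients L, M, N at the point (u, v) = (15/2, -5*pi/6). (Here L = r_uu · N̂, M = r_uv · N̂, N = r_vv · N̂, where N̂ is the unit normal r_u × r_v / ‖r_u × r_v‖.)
L = 0;  M = -2*sqrt(29)/29;  N = 0

Compute the unit normal N̂(u, v) = (3*sin(v)/sqrt(u^2 + 9), -3*cos(v)/sqrt(u^2 + 9), u/sqrt(u^2 + 9)), and the second partials r_uu, r_uv, r_vv. Take dot products:
  L(u, v) = r_uu · N̂ = 0,
  M(u, v) = r_uv · N̂ = -3/sqrt(u^2 + 9),
  N(u, v) = r_vv · N̂ = 0.
Evaluating at (u, v) = (15/2, -5*pi/6):
  L = 0, M = -2*sqrt(29)/29, N = 0.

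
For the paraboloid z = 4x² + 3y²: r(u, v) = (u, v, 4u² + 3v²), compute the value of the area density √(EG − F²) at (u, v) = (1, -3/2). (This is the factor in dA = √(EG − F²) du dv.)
√(EG − F²)|_{(1, -3/2)} = sqrt(146)

E = 64*u^2 + 1, F = 48*u*v, G = 36*v^2 + 1, so EG − F² = 64*u^2 + 36*v^2 + 1. Taking the positive square root: √(EG − F²) = sqrt(64*u^2 + 36*v^2 + 1). At (u, v) = (1, -3/2): sqrt(146).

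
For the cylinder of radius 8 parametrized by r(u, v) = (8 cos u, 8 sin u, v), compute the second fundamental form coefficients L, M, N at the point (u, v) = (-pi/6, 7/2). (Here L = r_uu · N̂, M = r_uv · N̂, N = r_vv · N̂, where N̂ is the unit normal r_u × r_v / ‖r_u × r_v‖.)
L = -8;  M = 0;  N = 0

Compute the unit normal N̂(u, v) = (cos(u), sin(u), 0), and the second partials r_uu, r_uv, r_vv. Take dot products:
  L(u, v) = r_uu · N̂ = -8,
  M(u, v) = r_uv · N̂ = 0,
  N(u, v) = r_vv · N̂ = 0.
Evaluating at (u, v) = (-pi/6, 7/2):
  L = -8, M = 0, N = 0.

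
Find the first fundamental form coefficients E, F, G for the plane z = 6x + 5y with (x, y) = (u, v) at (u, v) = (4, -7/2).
E = 37;  F = 30;  G = 26

Partials: r_u = (1, 0, 6), r_v = (0, 1, 5). As functions of (u, v):
  E = r_u · r_u = 37,
  F = r_u · r_v = 30,
  G = r_v · r_v = 26.
Evaluating at (u, v) = (4, -7/2): E = 37, F = 30, G = 26.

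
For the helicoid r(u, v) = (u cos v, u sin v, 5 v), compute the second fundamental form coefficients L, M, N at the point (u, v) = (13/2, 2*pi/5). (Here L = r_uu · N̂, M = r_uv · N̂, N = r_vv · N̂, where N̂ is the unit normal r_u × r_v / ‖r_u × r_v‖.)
L = 0;  M = -10*sqrt(269)/269;  N = 0

Compute the unit normal N̂(u, v) = (5*sin(v)/sqrt(u^2 + 25), -5*cos(v)/sqrt(u^2 + 25), u/sqrt(u^2 + 25)), and the second partials r_uu, r_uv, r_vv. Take dot products:
  L(u, v) = r_uu · N̂ = 0,
  M(u, v) = r_uv · N̂ = -5/sqrt(u^2 + 25),
  N(u, v) = r_vv · N̂ = 0.
Evaluating at (u, v) = (13/2, 2*pi/5):
  L = 0, M = -10*sqrt(269)/269, N = 0.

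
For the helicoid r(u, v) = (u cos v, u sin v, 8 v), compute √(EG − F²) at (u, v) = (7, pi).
√(EG − F²)|_{(7, pi)} = sqrt(113)

E = 1, F = 0, G = u^2 + 64; EG − F² = u^2 + 64; √(EG − F²) = sqrt(u^2 + 64). At the given point: sqrt(113).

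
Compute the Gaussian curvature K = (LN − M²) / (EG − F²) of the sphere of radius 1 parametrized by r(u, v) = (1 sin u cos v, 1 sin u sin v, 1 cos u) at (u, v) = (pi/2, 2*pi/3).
K = 1

Coefficients of the first fundamental form: E = 1, F = 0, G = sin(u)^2.
Coefficients of the second fundamental form: L = -sin(u)/Abs(sin(u)), M = 0, N = -sin(u)^3/Abs(sin(u)).
Assemble K = (LN − M²)/(EG − F²) = 1. At (u, v) = (pi/2, 2*pi/3): K = 1.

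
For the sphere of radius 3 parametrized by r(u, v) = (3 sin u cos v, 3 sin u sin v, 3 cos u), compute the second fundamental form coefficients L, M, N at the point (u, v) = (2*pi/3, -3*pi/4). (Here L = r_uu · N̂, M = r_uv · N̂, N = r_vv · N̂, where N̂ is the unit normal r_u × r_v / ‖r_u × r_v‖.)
L = -3;  M = 0;  N = -9/4

Compute the unit normal N̂(u, v) = (sin(u)^2*cos(v)/Abs(sin(u)), sin(u)^2*sin(v)/Abs(sin(u)), sin(2*u)/(2*Abs(sin(u)))), and the second partials r_uu, r_uv, r_vv. Take dot products:
  L(u, v) = r_uu · N̂ = -3*sin(u)/Abs(sin(u)),
  M(u, v) = r_uv · N̂ = 0,
  N(u, v) = r_vv · N̂ = -3*sin(u)^3/Abs(sin(u)).
Evaluating at (u, v) = (2*pi/3, -3*pi/4):
  L = -3, M = 0, N = -9/4.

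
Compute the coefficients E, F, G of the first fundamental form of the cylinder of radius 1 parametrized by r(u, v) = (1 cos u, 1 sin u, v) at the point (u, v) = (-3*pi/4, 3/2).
E = 1;  F = 0;  G = 1

Partials: r_u = (-sin(u), cos(u), 0), r_v = (0, 0, 1). As functions of (u, v):
  E = r_u · r_u = 1,
  F = r_u · r_v = 0,
  G = r_v · r_v = 1.
Evaluating at (u, v) = (-3*pi/4, 3/2): E = 1, F = 0, G = 1.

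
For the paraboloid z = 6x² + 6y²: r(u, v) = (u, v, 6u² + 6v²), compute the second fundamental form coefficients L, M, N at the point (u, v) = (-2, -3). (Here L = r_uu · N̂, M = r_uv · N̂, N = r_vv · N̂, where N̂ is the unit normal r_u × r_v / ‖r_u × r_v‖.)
L = 12*sqrt(1873)/1873;  M = 0;  N = 12*sqrt(1873)/1873

Compute the unit normal N̂(u, v) = (-12*u/sqrt(144*u^2 + 144*v^2 + 1), -12*v/sqrt(144*u^2 + 144*v^2 + 1), 1/sqrt(144*u^2 + 144*v^2 + 1)), and the second partials r_uu, r_uv, r_vv. Take dot products:
  L(u, v) = r_uu · N̂ = 12/sqrt(144*u^2 + 144*v^2 + 1),
  M(u, v) = r_uv · N̂ = 0,
  N(u, v) = r_vv · N̂ = 12/sqrt(144*u^2 + 144*v^2 + 1).
Evaluating at (u, v) = (-2, -3):
  L = 12*sqrt(1873)/1873, M = 0, N = 12*sqrt(1873)/1873.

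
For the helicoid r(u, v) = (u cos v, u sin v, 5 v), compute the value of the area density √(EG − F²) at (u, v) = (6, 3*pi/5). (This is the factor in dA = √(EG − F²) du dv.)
√(EG − F²)|_{(6, 3*pi/5)} = sqrt(61)

E = 1, F = 0, G = u^2 + 25, so EG − F² = u^2 + 25. Taking the positive square root: √(EG − F²) = sqrt(u^2 + 25). At (u, v) = (6, 3*pi/5): sqrt(61).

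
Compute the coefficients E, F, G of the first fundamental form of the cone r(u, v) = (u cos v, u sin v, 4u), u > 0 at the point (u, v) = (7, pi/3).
E = 17;  F = 0;  G = 49

Partials: r_u = (cos(v), sin(v), 4), r_v = (-u*sin(v), u*cos(v), 0). As functions of (u, v):
  E = r_u · r_u = 17,
  F = r_u · r_v = 0,
  G = r_v · r_v = u^2.
Evaluating at (u, v) = (7, pi/3): E = 17, F = 0, G = 49.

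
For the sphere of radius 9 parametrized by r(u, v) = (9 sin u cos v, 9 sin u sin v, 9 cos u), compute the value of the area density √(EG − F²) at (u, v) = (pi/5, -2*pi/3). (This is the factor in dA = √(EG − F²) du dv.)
√(EG − F²)|_{(pi/5, -2*pi/3)} = 81*sqrt(10 - 2*sqrt(5))/4

E = 81, F = 0, G = 81*sin(u)^2, so EG − F² = 6561*sin(u)^2. Taking the positive square root: √(EG − F²) = 81*Abs(sin(u)). At (u, v) = (pi/5, -2*pi/3): 81*sqrt(10 - 2*sqrt(5))/4.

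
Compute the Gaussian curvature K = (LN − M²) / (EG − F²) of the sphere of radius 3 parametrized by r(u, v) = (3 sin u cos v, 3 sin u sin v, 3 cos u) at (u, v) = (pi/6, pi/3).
K = 1/9

Coefficients of the first fundamental form: E = 9, F = 0, G = 9*sin(u)^2.
Coefficients of the second fundamental form: L = -3*sin(u)/Abs(sin(u)), M = 0, N = -3*sin(u)^3/Abs(sin(u)).
Assemble K = (LN − M²)/(EG − F²) = 1/9. At (u, v) = (pi/6, pi/3): K = 1/9.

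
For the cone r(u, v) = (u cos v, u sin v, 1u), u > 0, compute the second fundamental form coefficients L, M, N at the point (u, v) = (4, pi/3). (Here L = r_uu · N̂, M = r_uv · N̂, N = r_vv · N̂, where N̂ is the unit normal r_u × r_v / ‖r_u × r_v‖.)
L = 0;  M = 0;  N = 2*sqrt(2)

Compute the unit normal N̂(u, v) = (-sqrt(2)*u*cos(v)/(2*Abs(u)), -sqrt(2)*u*sin(v)/(2*Abs(u)), sqrt(2)*u/(2*Abs(u))), and the second partials r_uu, r_uv, r_vv. Take dot products:
  L(u, v) = r_uu · N̂ = 0,
  M(u, v) = r_uv · N̂ = 0,
  N(u, v) = r_vv · N̂ = sqrt(2)*u^2/(2*Abs(u)).
Evaluating at (u, v) = (4, pi/3):
  L = 0, M = 0, N = 2*sqrt(2).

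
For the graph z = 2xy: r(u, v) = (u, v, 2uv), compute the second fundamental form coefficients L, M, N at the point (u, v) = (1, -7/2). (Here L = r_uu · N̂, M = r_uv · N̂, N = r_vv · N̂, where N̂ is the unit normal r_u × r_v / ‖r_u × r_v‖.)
L = 0;  M = sqrt(6)/9;  N = 0

Compute the unit normal N̂(u, v) = (-2*v/sqrt(4*u^2 + 4*v^2 + 1), -2*u/sqrt(4*u^2 + 4*v^2 + 1), 1/sqrt(4*u^2 + 4*v^2 + 1)), and the second partials r_uu, r_uv, r_vv. Take dot products:
  L(u, v) = r_uu · N̂ = 0,
  M(u, v) = r_uv · N̂ = 2/sqrt(4*u^2 + 4*v^2 + 1),
  N(u, v) = r_vv · N̂ = 0.
Evaluating at (u, v) = (1, -7/2):
  L = 0, M = sqrt(6)/9, N = 0.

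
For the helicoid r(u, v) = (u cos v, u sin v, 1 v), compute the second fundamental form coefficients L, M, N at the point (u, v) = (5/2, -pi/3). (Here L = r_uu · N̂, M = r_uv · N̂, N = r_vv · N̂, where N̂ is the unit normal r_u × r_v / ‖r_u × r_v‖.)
L = 0;  M = -2*sqrt(29)/29;  N = 0

Compute the unit normal N̂(u, v) = (sin(v)/sqrt(u^2 + 1), -cos(v)/sqrt(u^2 + 1), u/sqrt(u^2 + 1)), and the second partials r_uu, r_uv, r_vv. Take dot products:
  L(u, v) = r_uu · N̂ = 0,
  M(u, v) = r_uv · N̂ = -1/sqrt(u^2 + 1),
  N(u, v) = r_vv · N̂ = 0.
Evaluating at (u, v) = (5/2, -pi/3):
  L = 0, M = -2*sqrt(29)/29, N = 0.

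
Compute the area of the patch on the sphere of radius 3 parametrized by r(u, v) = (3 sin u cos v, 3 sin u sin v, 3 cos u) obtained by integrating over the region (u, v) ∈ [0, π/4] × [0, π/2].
Area = 9*pi*(2 - sqrt(2))/4

Area = ∫∫ √(EG − F²) du dv with √(EG − F²) = 9*Abs(sin(u)). Integrating over [0, π/4] × [0, π/2] gives 9*pi*(2 - sqrt(2))/4.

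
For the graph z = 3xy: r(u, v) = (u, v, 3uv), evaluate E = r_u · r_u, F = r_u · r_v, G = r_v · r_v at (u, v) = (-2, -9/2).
E = 733/4;  F = 81;  G = 37

Partials: r_u = (1, 0, 3*v), r_v = (0, 1, 3*u). As functions of (u, v):
  E = r_u · r_u = 9*v^2 + 1,
  F = r_u · r_v = 9*u*v,
  G = r_v · r_v = 9*u^2 + 1.
Evaluating at (u, v) = (-2, -9/2): E = 733/4, F = 81, G = 37.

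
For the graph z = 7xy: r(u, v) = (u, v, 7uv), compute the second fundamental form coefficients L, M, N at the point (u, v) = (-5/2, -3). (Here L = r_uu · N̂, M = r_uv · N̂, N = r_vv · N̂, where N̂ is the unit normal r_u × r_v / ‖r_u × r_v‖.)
L = 0;  M = 14*sqrt(2993)/2993;  N = 0

Compute the unit normal N̂(u, v) = (-7*v/sqrt(49*u^2 + 49*v^2 + 1), -7*u/sqrt(49*u^2 + 49*v^2 + 1), 1/sqrt(49*u^2 + 49*v^2 + 1)), and the second partials r_uu, r_uv, r_vv. Take dot products:
  L(u, v) = r_uu · N̂ = 0,
  M(u, v) = r_uv · N̂ = 7/sqrt(49*u^2 + 49*v^2 + 1),
  N(u, v) = r_vv · N̂ = 0.
Evaluating at (u, v) = (-5/2, -3):
  L = 0, M = 14*sqrt(2993)/2993, N = 0.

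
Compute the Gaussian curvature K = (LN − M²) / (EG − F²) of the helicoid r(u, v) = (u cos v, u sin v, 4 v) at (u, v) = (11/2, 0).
K = -256/34225

Coefficients of the first fundamental form: E = 1, F = 0, G = u^2 + 16.
Coefficients of the second fundamental form: L = 0, M = -4/sqrt(u^2 + 16), N = 0.
Assemble K = (LN − M²)/(EG − F²) = -16/(u^2 + 16)^2. At (u, v) = (11/2, 0): K = -256/34225.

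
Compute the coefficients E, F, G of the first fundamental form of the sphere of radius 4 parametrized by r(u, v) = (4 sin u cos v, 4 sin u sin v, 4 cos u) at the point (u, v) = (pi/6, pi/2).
E = 16;  F = 0;  G = 4

Partials: r_u = (4*cos(u)*cos(v), 4*sin(v)*cos(u), -4*sin(u)), r_v = (-4*sin(u)*sin(v), 4*sin(u)*cos(v), 0). As functions of (u, v):
  E = r_u · r_u = 16,
  F = r_u · r_v = 0,
  G = r_v · r_v = 16*sin(u)^2.
Evaluating at (u, v) = (pi/6, pi/2): E = 16, F = 0, G = 4.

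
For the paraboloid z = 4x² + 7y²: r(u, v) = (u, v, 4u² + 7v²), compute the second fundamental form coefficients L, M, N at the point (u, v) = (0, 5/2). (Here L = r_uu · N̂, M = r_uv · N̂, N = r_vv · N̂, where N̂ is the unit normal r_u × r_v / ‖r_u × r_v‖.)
L = 4*sqrt(1226)/613;  M = 0;  N = 7*sqrt(1226)/613

Compute the unit normal N̂(u, v) = (-8*u/sqrt(64*u^2 + 196*v^2 + 1), -14*v/sqrt(64*u^2 + 196*v^2 + 1), 1/sqrt(64*u^2 + 196*v^2 + 1)), and the second partials r_uu, r_uv, r_vv. Take dot products:
  L(u, v) = r_uu · N̂ = 8/sqrt(64*u^2 + 196*v^2 + 1),
  M(u, v) = r_uv · N̂ = 0,
  N(u, v) = r_vv · N̂ = 14/sqrt(64*u^2 + 196*v^2 + 1).
Evaluating at (u, v) = (0, 5/2):
  L = 4*sqrt(1226)/613, M = 0, N = 7*sqrt(1226)/613.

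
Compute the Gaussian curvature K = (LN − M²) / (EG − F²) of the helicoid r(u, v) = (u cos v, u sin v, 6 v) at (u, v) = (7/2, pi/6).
K = -576/37249

Coefficients of the first fundamental form: E = 1, F = 0, G = u^2 + 36.
Coefficients of the second fundamental form: L = 0, M = -6/sqrt(u^2 + 36), N = 0.
Assemble K = (LN − M²)/(EG − F²) = -36/(u^2 + 36)^2. At (u, v) = (7/2, pi/6): K = -576/37249.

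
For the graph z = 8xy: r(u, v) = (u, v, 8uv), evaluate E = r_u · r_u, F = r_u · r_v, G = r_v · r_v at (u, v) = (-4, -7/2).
E = 785;  F = 896;  G = 1025

Partials: r_u = (1, 0, 8*v), r_v = (0, 1, 8*u). As functions of (u, v):
  E = r_u · r_u = 64*v^2 + 1,
  F = r_u · r_v = 64*u*v,
  G = r_v · r_v = 64*u^2 + 1.
Evaluating at (u, v) = (-4, -7/2): E = 785, F = 896, G = 1025.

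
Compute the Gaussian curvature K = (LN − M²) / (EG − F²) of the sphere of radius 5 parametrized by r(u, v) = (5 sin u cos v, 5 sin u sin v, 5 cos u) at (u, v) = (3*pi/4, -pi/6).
K = 1/25

Coefficients of the first fundamental form: E = 25, F = 0, G = 25*sin(u)^2.
Coefficients of the second fundamental form: L = -5*sin(u)/Abs(sin(u)), M = 0, N = -5*sin(u)^3/Abs(sin(u)).
Assemble K = (LN − M²)/(EG − F²) = 1/25. At (u, v) = (3*pi/4, -pi/6): K = 1/25.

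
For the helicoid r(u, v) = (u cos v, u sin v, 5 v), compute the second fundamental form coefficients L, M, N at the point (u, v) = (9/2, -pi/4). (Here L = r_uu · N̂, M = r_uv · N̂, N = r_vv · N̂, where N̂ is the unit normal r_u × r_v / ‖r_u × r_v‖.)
L = 0;  M = -10*sqrt(181)/181;  N = 0

Compute the unit normal N̂(u, v) = (5*sin(v)/sqrt(u^2 + 25), -5*cos(v)/sqrt(u^2 + 25), u/sqrt(u^2 + 25)), and the second partials r_uu, r_uv, r_vv. Take dot products:
  L(u, v) = r_uu · N̂ = 0,
  M(u, v) = r_uv · N̂ = -5/sqrt(u^2 + 25),
  N(u, v) = r_vv · N̂ = 0.
Evaluating at (u, v) = (9/2, -pi/4):
  L = 0, M = -10*sqrt(181)/181, N = 0.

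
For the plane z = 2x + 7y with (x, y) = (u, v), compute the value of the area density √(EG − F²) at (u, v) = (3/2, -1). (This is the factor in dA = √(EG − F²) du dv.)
√(EG − F²)|_{(3/2, -1)} = 3*sqrt(6)

E = 5, F = 14, G = 50, so EG − F² = 54. Taking the positive square root: √(EG − F²) = 3*sqrt(6). At (u, v) = (3/2, -1): 3*sqrt(6).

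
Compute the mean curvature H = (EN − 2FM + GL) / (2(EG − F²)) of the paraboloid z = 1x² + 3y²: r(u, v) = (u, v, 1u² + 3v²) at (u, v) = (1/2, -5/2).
H = 232*sqrt(227)/51529

With E = 4*u^2 + 1, F = 12*u*v, G = 36*v^2 + 1, L = 2/sqrt(4*u^2 + 36*v^2 + 1), M = 0, N = 6/sqrt(4*u^2 + 36*v^2 + 1), assemble
  H = (EN − 2FM + GL) / (2(EG − F²)) = 4*(3*u^2 + 9*v^2 + 1)/(4*u^2 + 36*v^2 + 1)^(3/2).
At (u, v) = (1/2, -5/2): H = 232*sqrt(227)/51529.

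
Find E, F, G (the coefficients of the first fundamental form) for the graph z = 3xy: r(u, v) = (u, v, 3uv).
E = 9*v^2 + 1;  F = 9*u*v;  G = 9*u^2 + 1

Compute partials: r_u = (1, 0, 3*v), r_v = (0, 1, 3*u). Then
  E = r_u · r_u = 9*v^2 + 1,
  F = r_u · r_v = 9*u*v,
  G = r_v · r_v = 9*u^2 + 1.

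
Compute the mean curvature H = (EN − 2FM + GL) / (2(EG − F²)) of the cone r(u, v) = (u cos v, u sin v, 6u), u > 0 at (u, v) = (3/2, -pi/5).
H = 2*sqrt(37)/37

With E = 37, F = 0, G = u^2, L = 0, M = 0, N = 6*sqrt(37)*u^2/(37*Abs(u)), assemble
  H = (EN − 2FM + GL) / (2(EG − F²)) = 3*sqrt(37)/(37*Abs(u)).
At (u, v) = (3/2, -pi/5): H = 2*sqrt(37)/37.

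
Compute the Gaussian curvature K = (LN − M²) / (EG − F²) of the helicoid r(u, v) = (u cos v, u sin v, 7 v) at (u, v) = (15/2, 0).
K = -784/177241

Coefficients of the first fundamental form: E = 1, F = 0, G = u^2 + 49.
Coefficients of the second fundamental form: L = 0, M = -7/sqrt(u^2 + 49), N = 0.
Assemble K = (LN − M²)/(EG − F²) = -49/(u^2 + 49)^2. At (u, v) = (15/2, 0): K = -784/177241.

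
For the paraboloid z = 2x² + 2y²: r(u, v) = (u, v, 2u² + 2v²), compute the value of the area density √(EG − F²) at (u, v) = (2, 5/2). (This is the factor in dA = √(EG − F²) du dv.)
√(EG − F²)|_{(2, 5/2)} = sqrt(165)

E = 16*u^2 + 1, F = 16*u*v, G = 16*v^2 + 1, so EG − F² = 16*u^2 + 16*v^2 + 1. Taking the positive square root: √(EG − F²) = sqrt(16*u^2 + 16*v^2 + 1). At (u, v) = (2, 5/2): sqrt(165).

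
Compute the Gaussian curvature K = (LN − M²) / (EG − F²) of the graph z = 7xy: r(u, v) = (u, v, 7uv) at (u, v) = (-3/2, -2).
K = -784/1510441

Coefficients of the first fundamental form: E = 49*v^2 + 1, F = 49*u*v, G = 49*u^2 + 1.
Coefficients of the second fundamental form: L = 0, M = 7/sqrt(49*u^2 + 49*v^2 + 1), N = 0.
Assemble K = (LN − M²)/(EG − F²) = -49/(2401*u^4 + 4802*u^2*v^2 + 98*u^2 + 2401*v^4 + 98*v^2 + 1). At (u, v) = (-3/2, -2): K = -784/1510441.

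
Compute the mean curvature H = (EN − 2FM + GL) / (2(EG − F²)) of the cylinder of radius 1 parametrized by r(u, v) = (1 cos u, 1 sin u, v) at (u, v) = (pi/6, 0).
H = -1/2

With E = 1, F = 0, G = 1, L = -1, M = 0, N = 0, assemble
  H = (EN − 2FM + GL) / (2(EG − F²)) = -1/2.
At (u, v) = (pi/6, 0): H = -1/2.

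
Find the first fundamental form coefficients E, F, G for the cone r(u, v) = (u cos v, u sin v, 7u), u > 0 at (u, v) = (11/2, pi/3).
E = 50;  F = 0;  G = 121/4

Partials: r_u = (cos(v), sin(v), 7), r_v = (-u*sin(v), u*cos(v), 0). As functions of (u, v):
  E = r_u · r_u = 50,
  F = r_u · r_v = 0,
  G = r_v · r_v = u^2.
Evaluating at (u, v) = (11/2, pi/3): E = 50, F = 0, G = 121/4.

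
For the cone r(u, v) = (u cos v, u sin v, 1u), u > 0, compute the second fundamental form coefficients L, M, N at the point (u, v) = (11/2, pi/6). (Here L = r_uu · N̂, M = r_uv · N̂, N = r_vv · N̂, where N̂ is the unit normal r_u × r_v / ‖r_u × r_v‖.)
L = 0;  M = 0;  N = 11*sqrt(2)/4

Compute the unit normal N̂(u, v) = (-sqrt(2)*u*cos(v)/(2*Abs(u)), -sqrt(2)*u*sin(v)/(2*Abs(u)), sqrt(2)*u/(2*Abs(u))), and the second partials r_uu, r_uv, r_vv. Take dot products:
  L(u, v) = r_uu · N̂ = 0,
  M(u, v) = r_uv · N̂ = 0,
  N(u, v) = r_vv · N̂ = sqrt(2)*u^2/(2*Abs(u)).
Evaluating at (u, v) = (11/2, pi/6):
  L = 0, M = 0, N = 11*sqrt(2)/4.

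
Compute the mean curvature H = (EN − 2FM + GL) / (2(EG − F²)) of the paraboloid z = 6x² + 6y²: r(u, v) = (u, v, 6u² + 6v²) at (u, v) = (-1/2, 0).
H = 228*sqrt(37)/1369

With E = 144*u^2 + 1, F = 144*u*v, G = 144*v^2 + 1, L = 12/sqrt(144*u^2 + 144*v^2 + 1), M = 0, N = 12/sqrt(144*u^2 + 144*v^2 + 1), assemble
  H = (EN − 2FM + GL) / (2(EG − F²)) = 12*(72*u^2 + 72*v^2 + 1)/(144*u^2 + 144*v^2 + 1)^(3/2).
At (u, v) = (-1/2, 0): H = 228*sqrt(37)/1369.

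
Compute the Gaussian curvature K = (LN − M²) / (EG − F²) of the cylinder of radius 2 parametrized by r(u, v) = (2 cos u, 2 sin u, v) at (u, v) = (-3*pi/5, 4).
K = 0

Coefficients of the first fundamental form: E = 4, F = 0, G = 1.
Coefficients of the second fundamental form: L = -2, M = 0, N = 0.
Assemble K = (LN − M²)/(EG − F²) = 0. At (u, v) = (-3*pi/5, 4): K = 0.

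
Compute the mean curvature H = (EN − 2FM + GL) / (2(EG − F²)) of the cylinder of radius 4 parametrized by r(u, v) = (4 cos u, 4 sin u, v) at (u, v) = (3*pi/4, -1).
H = -1/8

With E = 16, F = 0, G = 1, L = -4, M = 0, N = 0, assemble
  H = (EN − 2FM + GL) / (2(EG − F²)) = -1/8.
At (u, v) = (3*pi/4, -1): H = -1/8.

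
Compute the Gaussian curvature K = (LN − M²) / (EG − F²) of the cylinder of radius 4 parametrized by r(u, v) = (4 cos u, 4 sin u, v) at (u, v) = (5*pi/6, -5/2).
K = 0

Coefficients of the first fundamental form: E = 16, F = 0, G = 1.
Coefficients of the second fundamental form: L = -4, M = 0, N = 0.
Assemble K = (LN − M²)/(EG − F²) = 0. At (u, v) = (5*pi/6, -5/2): K = 0.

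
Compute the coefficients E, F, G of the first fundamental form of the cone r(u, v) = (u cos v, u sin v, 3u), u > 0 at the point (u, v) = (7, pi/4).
E = 10;  F = 0;  G = 49

Partials: r_u = (cos(v), sin(v), 3), r_v = (-u*sin(v), u*cos(v), 0). As functions of (u, v):
  E = r_u · r_u = 10,
  F = r_u · r_v = 0,
  G = r_v · r_v = u^2.
Evaluating at (u, v) = (7, pi/4): E = 10, F = 0, G = 49.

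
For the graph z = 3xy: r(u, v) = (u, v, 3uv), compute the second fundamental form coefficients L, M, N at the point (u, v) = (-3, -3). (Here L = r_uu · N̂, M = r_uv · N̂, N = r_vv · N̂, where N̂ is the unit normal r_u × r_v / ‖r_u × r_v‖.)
L = 0;  M = 3*sqrt(163)/163;  N = 0

Compute the unit normal N̂(u, v) = (-3*v/sqrt(9*u^2 + 9*v^2 + 1), -3*u/sqrt(9*u^2 + 9*v^2 + 1), 1/sqrt(9*u^2 + 9*v^2 + 1)), and the second partials r_uu, r_uv, r_vv. Take dot products:
  L(u, v) = r_uu · N̂ = 0,
  M(u, v) = r_uv · N̂ = 3/sqrt(9*u^2 + 9*v^2 + 1),
  N(u, v) = r_vv · N̂ = 0.
Evaluating at (u, v) = (-3, -3):
  L = 0, M = 3*sqrt(163)/163, N = 0.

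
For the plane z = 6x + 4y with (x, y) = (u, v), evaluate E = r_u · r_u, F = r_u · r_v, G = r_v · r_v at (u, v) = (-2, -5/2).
E = 37;  F = 24;  G = 17

Partials: r_u = (1, 0, 6), r_v = (0, 1, 4). As functions of (u, v):
  E = r_u · r_u = 37,
  F = r_u · r_v = 24,
  G = r_v · r_v = 17.
Evaluating at (u, v) = (-2, -5/2): E = 37, F = 24, G = 17.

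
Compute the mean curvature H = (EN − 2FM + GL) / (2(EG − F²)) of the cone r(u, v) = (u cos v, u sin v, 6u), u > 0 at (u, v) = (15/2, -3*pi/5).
H = 2*sqrt(37)/185

With E = 37, F = 0, G = u^2, L = 0, M = 0, N = 6*sqrt(37)*u^2/(37*Abs(u)), assemble
  H = (EN − 2FM + GL) / (2(EG − F²)) = 3*sqrt(37)/(37*Abs(u)).
At (u, v) = (15/2, -3*pi/5): H = 2*sqrt(37)/185.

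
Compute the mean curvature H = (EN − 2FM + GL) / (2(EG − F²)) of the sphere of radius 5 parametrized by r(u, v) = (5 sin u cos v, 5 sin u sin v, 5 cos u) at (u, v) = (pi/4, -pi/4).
H = -1/5

With E = 25, F = 0, G = 25*sin(u)^2, L = -5*sin(u)/Abs(sin(u)), M = 0, N = -5*sin(u)^3/Abs(sin(u)), assemble
  H = (EN − 2FM + GL) / (2(EG − F²)) = -sin(u)/(5*Abs(sin(u))).
At (u, v) = (pi/4, -pi/4): H = -1/5.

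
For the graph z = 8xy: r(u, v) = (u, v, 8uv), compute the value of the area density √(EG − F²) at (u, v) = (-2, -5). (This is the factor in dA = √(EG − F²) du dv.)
√(EG − F²)|_{(-2, -5)} = sqrt(1857)

E = 64*v^2 + 1, F = 64*u*v, G = 64*u^2 + 1, so EG − F² = 64*u^2 + 64*v^2 + 1. Taking the positive square root: √(EG − F²) = sqrt(64*u^2 + 64*v^2 + 1). At (u, v) = (-2, -5): sqrt(1857).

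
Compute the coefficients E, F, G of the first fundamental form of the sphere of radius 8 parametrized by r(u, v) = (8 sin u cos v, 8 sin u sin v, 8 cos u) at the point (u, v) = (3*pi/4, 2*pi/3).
E = 64;  F = 0;  G = 32

Partials: r_u = (8*cos(u)*cos(v), 8*sin(v)*cos(u), -8*sin(u)), r_v = (-8*sin(u)*sin(v), 8*sin(u)*cos(v), 0). As functions of (u, v):
  E = r_u · r_u = 64,
  F = r_u · r_v = 0,
  G = r_v · r_v = 64*sin(u)^2.
Evaluating at (u, v) = (3*pi/4, 2*pi/3): E = 64, F = 0, G = 32.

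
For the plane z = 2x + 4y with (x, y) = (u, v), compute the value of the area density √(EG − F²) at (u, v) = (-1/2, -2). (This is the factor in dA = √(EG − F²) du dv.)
√(EG − F²)|_{(-1/2, -2)} = sqrt(21)

E = 5, F = 8, G = 17, so EG − F² = 21. Taking the positive square root: √(EG − F²) = sqrt(21). At (u, v) = (-1/2, -2): sqrt(21).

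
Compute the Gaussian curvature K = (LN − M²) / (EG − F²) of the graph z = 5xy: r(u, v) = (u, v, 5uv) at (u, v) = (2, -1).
K = -25/15876

Coefficients of the first fundamental form: E = 25*v^2 + 1, F = 25*u*v, G = 25*u^2 + 1.
Coefficients of the second fundamental form: L = 0, M = 5/sqrt(25*u^2 + 25*v^2 + 1), N = 0.
Assemble K = (LN − M²)/(EG − F²) = -25/(625*u^4 + 1250*u^2*v^2 + 50*u^2 + 625*v^4 + 50*v^2 + 1). At (u, v) = (2, -1): K = -25/15876.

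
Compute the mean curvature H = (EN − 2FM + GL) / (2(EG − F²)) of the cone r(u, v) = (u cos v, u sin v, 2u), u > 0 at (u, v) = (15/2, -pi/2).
H = 2*sqrt(5)/75

With E = 5, F = 0, G = u^2, L = 0, M = 0, N = 2*sqrt(5)*u^2/(5*Abs(u)), assemble
  H = (EN − 2FM + GL) / (2(EG − F²)) = sqrt(5)/(5*Abs(u)).
At (u, v) = (15/2, -pi/2): H = 2*sqrt(5)/75.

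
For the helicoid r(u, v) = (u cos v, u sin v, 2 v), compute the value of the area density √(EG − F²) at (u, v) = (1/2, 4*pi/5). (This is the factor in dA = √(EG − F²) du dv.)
√(EG − F²)|_{(1/2, 4*pi/5)} = sqrt(17)/2

E = 1, F = 0, G = u^2 + 4, so EG − F² = u^2 + 4. Taking the positive square root: √(EG − F²) = sqrt(u^2 + 4). At (u, v) = (1/2, 4*pi/5): sqrt(17)/2.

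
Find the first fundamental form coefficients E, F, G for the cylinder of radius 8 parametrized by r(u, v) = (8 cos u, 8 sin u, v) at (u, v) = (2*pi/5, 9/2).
E = 64;  F = 0;  G = 1

Partials: r_u = (-8*sin(u), 8*cos(u), 0), r_v = (0, 0, 1). As functions of (u, v):
  E = r_u · r_u = 64,
  F = r_u · r_v = 0,
  G = r_v · r_v = 1.
Evaluating at (u, v) = (2*pi/5, 9/2): E = 64, F = 0, G = 1.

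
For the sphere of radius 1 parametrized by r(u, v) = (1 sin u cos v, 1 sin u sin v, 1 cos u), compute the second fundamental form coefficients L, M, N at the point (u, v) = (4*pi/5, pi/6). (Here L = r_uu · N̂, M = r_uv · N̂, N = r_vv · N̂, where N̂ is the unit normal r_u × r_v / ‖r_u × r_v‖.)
L = -1;  M = 0;  N = -5/8 + sqrt(5)/8

Compute the unit normal N̂(u, v) = (sin(u)^2*cos(v)/Abs(sin(u)), sin(u)^2*sin(v)/Abs(sin(u)), sin(2*u)/(2*Abs(sin(u)))), and the second partials r_uu, r_uv, r_vv. Take dot products:
  L(u, v) = r_uu · N̂ = -sin(u)/Abs(sin(u)),
  M(u, v) = r_uv · N̂ = 0,
  N(u, v) = r_vv · N̂ = -sin(u)^3/Abs(sin(u)).
Evaluating at (u, v) = (4*pi/5, pi/6):
  L = -1, M = 0, N = -5/8 + sqrt(5)/8.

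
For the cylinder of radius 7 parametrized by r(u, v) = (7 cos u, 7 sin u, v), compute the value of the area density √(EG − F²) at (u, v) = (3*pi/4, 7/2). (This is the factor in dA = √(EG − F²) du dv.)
√(EG − F²)|_{(3*pi/4, 7/2)} = 7

E = 49, F = 0, G = 1, so EG − F² = 49. Taking the positive square root: √(EG − F²) = 7. At (u, v) = (3*pi/4, 7/2): 7.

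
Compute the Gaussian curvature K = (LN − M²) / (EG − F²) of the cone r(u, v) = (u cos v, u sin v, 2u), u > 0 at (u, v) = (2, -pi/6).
K = 0

Coefficients of the first fundamental form: E = 5, F = 0, G = u^2.
Coefficients of the second fundamental form: L = 0, M = 0, N = 2*sqrt(5)*u^2/(5*Abs(u)).
Assemble K = (LN − M²)/(EG − F²) = 0. At (u, v) = (2, -pi/6): K = 0.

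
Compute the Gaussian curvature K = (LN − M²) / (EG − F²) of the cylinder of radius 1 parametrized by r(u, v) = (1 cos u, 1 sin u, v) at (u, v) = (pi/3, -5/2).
K = 0

Coefficients of the first fundamental form: E = 1, F = 0, G = 1.
Coefficients of the second fundamental form: L = -1, M = 0, N = 0.
Assemble K = (LN − M²)/(EG − F²) = 0. At (u, v) = (pi/3, -5/2): K = 0.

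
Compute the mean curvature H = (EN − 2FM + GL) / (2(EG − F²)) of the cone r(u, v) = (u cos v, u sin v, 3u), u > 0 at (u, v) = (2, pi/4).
H = 3*sqrt(10)/40

With E = 10, F = 0, G = u^2, L = 0, M = 0, N = 3*sqrt(10)*u^2/(10*Abs(u)), assemble
  H = (EN − 2FM + GL) / (2(EG − F²)) = 3*sqrt(10)/(20*Abs(u)).
At (u, v) = (2, pi/4): H = 3*sqrt(10)/40.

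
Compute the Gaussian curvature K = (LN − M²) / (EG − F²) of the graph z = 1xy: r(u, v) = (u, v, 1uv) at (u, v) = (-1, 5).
K = -1/729

Coefficients of the first fundamental form: E = v^2 + 1, F = u*v, G = u^2 + 1.
Coefficients of the second fundamental form: L = 0, M = 1/sqrt(u^2 + v^2 + 1), N = 0.
Assemble K = (LN − M²)/(EG − F²) = 1/((u^2*v^2 - (u^2 + 1)*(v^2 + 1))*(u^2 + v^2 + 1)). At (u, v) = (-1, 5): K = -1/729.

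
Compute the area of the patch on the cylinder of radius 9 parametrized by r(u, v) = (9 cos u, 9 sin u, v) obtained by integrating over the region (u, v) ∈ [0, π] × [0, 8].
Area = 72*pi

Area = ∫∫ √(EG − F²) du dv with √(EG − F²) = 9. Integrating over [0, π] × [0, 8] gives 72*pi.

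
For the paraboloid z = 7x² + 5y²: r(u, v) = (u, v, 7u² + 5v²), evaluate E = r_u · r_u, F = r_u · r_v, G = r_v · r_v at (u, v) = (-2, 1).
E = 785;  F = -280;  G = 101

Partials: r_u = (1, 0, 14*u), r_v = (0, 1, 10*v). As functions of (u, v):
  E = r_u · r_u = 196*u^2 + 1,
  F = r_u · r_v = 140*u*v,
  G = r_v · r_v = 100*v^2 + 1.
Evaluating at (u, v) = (-2, 1): E = 785, F = -280, G = 101.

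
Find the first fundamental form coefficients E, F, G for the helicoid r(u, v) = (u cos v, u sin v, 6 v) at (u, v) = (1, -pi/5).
E = 1;  F = 0;  G = 37

Partials: r_u = (cos(v), sin(v), 0), r_v = (-u*sin(v), u*cos(v), 6). As functions of (u, v):
  E = r_u · r_u = 1,
  F = r_u · r_v = 0,
  G = r_v · r_v = u^2 + 36.
Evaluating at (u, v) = (1, -pi/5): E = 1, F = 0, G = 37.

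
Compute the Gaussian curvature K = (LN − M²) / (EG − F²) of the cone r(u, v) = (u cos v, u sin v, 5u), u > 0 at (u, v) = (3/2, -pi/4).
K = 0

Coefficients of the first fundamental form: E = 26, F = 0, G = u^2.
Coefficients of the second fundamental form: L = 0, M = 0, N = 5*sqrt(26)*u^2/(26*Abs(u)).
Assemble K = (LN − M²)/(EG − F²) = 0. At (u, v) = (3/2, -pi/4): K = 0.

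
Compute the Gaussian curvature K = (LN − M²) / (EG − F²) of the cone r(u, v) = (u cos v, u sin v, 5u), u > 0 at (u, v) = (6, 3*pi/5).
K = 0

Coefficients of the first fundamental form: E = 26, F = 0, G = u^2.
Coefficients of the second fundamental form: L = 0, M = 0, N = 5*sqrt(26)*u^2/(26*Abs(u)).
Assemble K = (LN − M²)/(EG − F²) = 0. At (u, v) = (6, 3*pi/5): K = 0.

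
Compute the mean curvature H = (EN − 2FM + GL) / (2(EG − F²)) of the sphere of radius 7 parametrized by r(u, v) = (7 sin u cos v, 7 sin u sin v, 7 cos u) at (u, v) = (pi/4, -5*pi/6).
H = -1/7

With E = 49, F = 0, G = 49*sin(u)^2, L = -7*sin(u)/Abs(sin(u)), M = 0, N = -7*sin(u)^3/Abs(sin(u)), assemble
  H = (EN − 2FM + GL) / (2(EG − F²)) = -sin(u)/(7*Abs(sin(u))).
At (u, v) = (pi/4, -5*pi/6): H = -1/7.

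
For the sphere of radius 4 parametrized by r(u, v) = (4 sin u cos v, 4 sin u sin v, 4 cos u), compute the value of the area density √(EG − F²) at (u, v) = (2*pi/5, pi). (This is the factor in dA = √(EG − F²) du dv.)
√(EG − F²)|_{(2*pi/5, pi)} = 4*sqrt(2*sqrt(5) + 10)

E = 16, F = 0, G = 16*sin(u)^2, so EG − F² = 256*sin(u)^2. Taking the positive square root: √(EG − F²) = 16*Abs(sin(u)). At (u, v) = (2*pi/5, pi): 4*sqrt(2*sqrt(5) + 10).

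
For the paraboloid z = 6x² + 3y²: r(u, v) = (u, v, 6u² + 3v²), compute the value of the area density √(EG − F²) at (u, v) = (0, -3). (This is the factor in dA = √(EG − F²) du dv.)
√(EG − F²)|_{(0, -3)} = 5*sqrt(13)

E = 144*u^2 + 1, F = 72*u*v, G = 36*v^2 + 1, so EG − F² = 144*u^2 + 36*v^2 + 1. Taking the positive square root: √(EG − F²) = sqrt(144*u^2 + 36*v^2 + 1). At (u, v) = (0, -3): 5*sqrt(13).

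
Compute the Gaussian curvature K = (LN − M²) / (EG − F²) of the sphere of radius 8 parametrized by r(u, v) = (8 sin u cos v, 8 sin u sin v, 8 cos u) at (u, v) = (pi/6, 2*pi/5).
K = 1/64

Coefficients of the first fundamental form: E = 64, F = 0, G = 64*sin(u)^2.
Coefficients of the second fundamental form: L = -8*sin(u)/Abs(sin(u)), M = 0, N = -8*sin(u)^3/Abs(sin(u)).
Assemble K = (LN − M²)/(EG − F²) = 1/64. At (u, v) = (pi/6, 2*pi/5): K = 1/64.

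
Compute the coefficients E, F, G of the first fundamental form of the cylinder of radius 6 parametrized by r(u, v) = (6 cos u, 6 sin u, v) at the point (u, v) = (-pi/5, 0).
E = 36;  F = 0;  G = 1

Partials: r_u = (-6*sin(u), 6*cos(u), 0), r_v = (0, 0, 1). As functions of (u, v):
  E = r_u · r_u = 36,
  F = r_u · r_v = 0,
  G = r_v · r_v = 1.
Evaluating at (u, v) = (-pi/5, 0): E = 36, F = 0, G = 1.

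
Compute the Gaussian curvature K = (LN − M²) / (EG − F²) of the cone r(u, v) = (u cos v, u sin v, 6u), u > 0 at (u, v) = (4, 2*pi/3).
K = 0

Coefficients of the first fundamental form: E = 37, F = 0, G = u^2.
Coefficients of the second fundamental form: L = 0, M = 0, N = 6*sqrt(37)*u^2/(37*Abs(u)).
Assemble K = (LN − M²)/(EG − F²) = 0. At (u, v) = (4, 2*pi/3): K = 0.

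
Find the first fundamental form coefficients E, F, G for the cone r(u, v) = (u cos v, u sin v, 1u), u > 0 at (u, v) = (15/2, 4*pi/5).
E = 2;  F = 0;  G = 225/4

Partials: r_u = (cos(v), sin(v), 1), r_v = (-u*sin(v), u*cos(v), 0). As functions of (u, v):
  E = r_u · r_u = 2,
  F = r_u · r_v = 0,
  G = r_v · r_v = u^2.
Evaluating at (u, v) = (15/2, 4*pi/5): E = 2, F = 0, G = 225/4.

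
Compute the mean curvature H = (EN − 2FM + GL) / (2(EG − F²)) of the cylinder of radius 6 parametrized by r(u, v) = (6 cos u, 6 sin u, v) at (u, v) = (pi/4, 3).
H = -1/12

With E = 36, F = 0, G = 1, L = -6, M = 0, N = 0, assemble
  H = (EN − 2FM + GL) / (2(EG − F²)) = -1/12.
At (u, v) = (pi/4, 3): H = -1/12.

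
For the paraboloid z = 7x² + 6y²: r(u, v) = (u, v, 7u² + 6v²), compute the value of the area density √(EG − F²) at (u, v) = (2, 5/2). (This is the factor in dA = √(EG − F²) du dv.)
√(EG − F²)|_{(2, 5/2)} = sqrt(1685)

E = 196*u^2 + 1, F = 168*u*v, G = 144*v^2 + 1, so EG − F² = 196*u^2 + 144*v^2 + 1. Taking the positive square root: √(EG − F²) = sqrt(196*u^2 + 144*v^2 + 1). At (u, v) = (2, 5/2): sqrt(1685).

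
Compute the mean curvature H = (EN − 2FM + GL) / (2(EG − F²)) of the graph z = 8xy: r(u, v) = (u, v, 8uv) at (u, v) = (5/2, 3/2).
H = -384*sqrt(545)/59405

With E = 64*v^2 + 1, F = 64*u*v, G = 64*u^2 + 1, L = 0, M = 8/sqrt(64*u^2 + 64*v^2 + 1), N = 0, assemble
  H = (EN − 2FM + GL) / (2(EG − F²)) = -512*u*v/(64*u^2 + 64*v^2 + 1)^(3/2).
At (u, v) = (5/2, 3/2): H = -384*sqrt(545)/59405.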